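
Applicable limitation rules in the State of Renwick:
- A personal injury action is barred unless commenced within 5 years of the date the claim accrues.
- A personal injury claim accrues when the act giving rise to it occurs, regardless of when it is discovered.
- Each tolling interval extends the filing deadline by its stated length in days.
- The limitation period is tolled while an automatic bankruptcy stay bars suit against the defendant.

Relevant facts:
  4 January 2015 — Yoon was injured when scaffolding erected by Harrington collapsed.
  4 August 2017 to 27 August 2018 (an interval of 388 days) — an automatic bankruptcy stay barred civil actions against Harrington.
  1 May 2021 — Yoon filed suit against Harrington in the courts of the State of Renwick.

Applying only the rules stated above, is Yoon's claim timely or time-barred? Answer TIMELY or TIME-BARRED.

The claim accrued on 4 January 2015, the date of the act.
5 years from 4 January 2015 is 4 January 2020.
The automatic bankruptcy stay from 4 August 2017 to 27 August 2018 tolled the period for 388 days, extending the deadline to 26 January 2021.
The 1 May 2021 filing falls after the 26 January 2021 deadline; the claim is time-barred.

TIME-BARRED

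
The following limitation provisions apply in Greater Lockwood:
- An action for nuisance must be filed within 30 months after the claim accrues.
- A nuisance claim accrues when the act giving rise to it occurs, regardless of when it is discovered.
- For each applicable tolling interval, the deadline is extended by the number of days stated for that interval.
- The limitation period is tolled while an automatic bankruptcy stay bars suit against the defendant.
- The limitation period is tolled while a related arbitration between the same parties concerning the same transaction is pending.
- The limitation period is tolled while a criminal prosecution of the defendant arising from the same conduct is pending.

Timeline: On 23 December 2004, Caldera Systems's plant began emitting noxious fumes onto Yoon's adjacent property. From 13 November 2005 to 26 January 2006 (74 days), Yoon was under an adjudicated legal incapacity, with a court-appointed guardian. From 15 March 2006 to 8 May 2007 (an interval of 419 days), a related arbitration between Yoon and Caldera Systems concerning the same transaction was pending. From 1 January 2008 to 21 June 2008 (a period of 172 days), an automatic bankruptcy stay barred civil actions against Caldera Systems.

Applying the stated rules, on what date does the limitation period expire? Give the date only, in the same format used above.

3 February 2009

The limitation period began to run on 23 December 2004.
Adding the 30 months base period to 23 December 2004 gives a deadline of 23 June 2007, before any tolling.
The period was tolled for 419 days by the pending related arbitration (15 March 2006 to 8 May 2007), pushing the deadline to 15 August 2008.
The automatic bankruptcy stay from 1 January 2008 to 21 June 2008 tolled the period for 172 days, extending the deadline to 3 February 2009.
Although the plaintiff's incapacity ran from 13 November 2005 to 26 January 2006, the stated rules do not make that a tolling event, so it is disregarded.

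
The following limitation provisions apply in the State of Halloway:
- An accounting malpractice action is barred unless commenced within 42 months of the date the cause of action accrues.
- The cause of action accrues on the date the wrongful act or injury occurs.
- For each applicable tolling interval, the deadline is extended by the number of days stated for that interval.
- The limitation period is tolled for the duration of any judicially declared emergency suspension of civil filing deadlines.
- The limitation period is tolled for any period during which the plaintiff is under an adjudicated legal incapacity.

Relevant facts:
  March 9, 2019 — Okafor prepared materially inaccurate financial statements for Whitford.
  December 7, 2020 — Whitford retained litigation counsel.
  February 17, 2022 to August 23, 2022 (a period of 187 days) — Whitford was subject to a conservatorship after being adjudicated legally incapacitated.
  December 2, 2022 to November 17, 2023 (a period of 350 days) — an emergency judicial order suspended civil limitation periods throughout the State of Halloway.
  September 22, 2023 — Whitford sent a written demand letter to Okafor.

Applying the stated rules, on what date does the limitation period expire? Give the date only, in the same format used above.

February 28, 2024

The cause of action accrued on March 9, 2019, the date of the act.
The untolled deadline — 42 months after March 9, 2019 — is September 9, 2022.
The period was tolled for 187 days by the plaintiff's legal incapacity (February 17, 2022 to August 23, 2022), pushing the deadline to March 15, 2023.
The emergency suspension of filing deadlines from December 2, 2022 to November 17, 2023 tolled the period for 350 days, extending the deadline to February 28, 2024.
Nothing else in the chronology tolls or restarts the period.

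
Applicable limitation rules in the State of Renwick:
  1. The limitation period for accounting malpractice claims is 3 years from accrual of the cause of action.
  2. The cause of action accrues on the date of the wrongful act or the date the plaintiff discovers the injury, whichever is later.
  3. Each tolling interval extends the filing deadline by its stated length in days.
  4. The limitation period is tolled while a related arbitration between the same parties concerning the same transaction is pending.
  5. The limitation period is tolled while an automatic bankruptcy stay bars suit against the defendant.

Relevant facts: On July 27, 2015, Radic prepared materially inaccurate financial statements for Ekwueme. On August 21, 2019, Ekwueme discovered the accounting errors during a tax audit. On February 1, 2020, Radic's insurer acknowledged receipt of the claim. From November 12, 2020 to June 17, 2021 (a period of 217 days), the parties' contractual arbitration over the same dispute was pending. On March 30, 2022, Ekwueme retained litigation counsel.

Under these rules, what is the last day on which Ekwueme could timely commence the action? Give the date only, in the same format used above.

March 26, 2023

Because discovery on August 21, 2019 post-dates the July 27, 2015 act, accrual under the later-of rule falls on August 21, 2019.
Adding the 3 years base period to August 21, 2019 gives a deadline of August 21, 2022, before any tolling.
The period was tolled for 217 days by the pending related arbitration (November 12, 2020 to June 17, 2021), pushing the deadline to March 26, 2023.
Nothing else in the chronology tolls or restarts the period.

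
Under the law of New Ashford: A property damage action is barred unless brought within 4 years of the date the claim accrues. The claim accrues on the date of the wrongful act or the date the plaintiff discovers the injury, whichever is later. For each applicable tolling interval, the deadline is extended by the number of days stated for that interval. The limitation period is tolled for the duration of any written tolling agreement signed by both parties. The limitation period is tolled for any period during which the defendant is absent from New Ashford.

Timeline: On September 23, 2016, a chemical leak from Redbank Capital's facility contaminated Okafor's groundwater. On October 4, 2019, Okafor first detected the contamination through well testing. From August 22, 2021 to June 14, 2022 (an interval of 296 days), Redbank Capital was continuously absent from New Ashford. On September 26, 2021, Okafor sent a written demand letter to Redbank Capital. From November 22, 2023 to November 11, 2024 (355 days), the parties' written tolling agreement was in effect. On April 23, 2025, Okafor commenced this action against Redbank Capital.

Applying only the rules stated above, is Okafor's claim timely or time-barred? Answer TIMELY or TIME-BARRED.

TIMELY

Because discovery on October 4, 2019 post-dates the September 23, 2016 act, accrual under the later-of rule falls on October 4, 2019.
4 years from October 4, 2019 is October 4, 2023.
The defendant's absence from the jurisdiction from August 22, 2021 to June 14, 2022 tolled the period for 296 days, extending the deadline to July 26, 2024.
The written tolling agreement from November 22, 2023 to November 11, 2024 tolled the period for 355 days, extending the deadline to July 16, 2025.
The other events in the timeline have no effect on the limitation period under the stated rules.
The April 23, 2025 filing precedes the July 16, 2025 deadline; the claim is timely.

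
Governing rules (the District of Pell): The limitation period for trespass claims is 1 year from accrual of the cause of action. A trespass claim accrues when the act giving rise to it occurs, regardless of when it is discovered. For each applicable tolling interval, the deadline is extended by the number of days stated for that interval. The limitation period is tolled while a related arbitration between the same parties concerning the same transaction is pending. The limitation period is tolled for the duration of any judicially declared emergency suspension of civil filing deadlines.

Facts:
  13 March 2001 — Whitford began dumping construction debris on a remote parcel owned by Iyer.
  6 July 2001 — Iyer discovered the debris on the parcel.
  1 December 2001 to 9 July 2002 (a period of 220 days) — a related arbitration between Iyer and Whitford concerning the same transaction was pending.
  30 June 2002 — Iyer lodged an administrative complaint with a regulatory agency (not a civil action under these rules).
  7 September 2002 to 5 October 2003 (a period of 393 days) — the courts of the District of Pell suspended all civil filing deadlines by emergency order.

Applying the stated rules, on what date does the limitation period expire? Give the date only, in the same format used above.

The claim accrued on 13 March 2001, when the wrongful act occurred; under the stated occurrence rule the 6 July 2001 discovery does not delay accrual.
1 year from 13 March 2001 is 13 March 2002.
Because the pending related arbitration ran from 1 December 2001 to 9 July 2002, the deadline is extended by 220 days to 19 October 2002.
Because the emergency suspension of filing deadlines ran from 7 September 2002 to 5 October 2003, the deadline is extended by 393 days to 16 November 2003.
None of the other events listed affects the running of the period under the stated rules.

16 November 2003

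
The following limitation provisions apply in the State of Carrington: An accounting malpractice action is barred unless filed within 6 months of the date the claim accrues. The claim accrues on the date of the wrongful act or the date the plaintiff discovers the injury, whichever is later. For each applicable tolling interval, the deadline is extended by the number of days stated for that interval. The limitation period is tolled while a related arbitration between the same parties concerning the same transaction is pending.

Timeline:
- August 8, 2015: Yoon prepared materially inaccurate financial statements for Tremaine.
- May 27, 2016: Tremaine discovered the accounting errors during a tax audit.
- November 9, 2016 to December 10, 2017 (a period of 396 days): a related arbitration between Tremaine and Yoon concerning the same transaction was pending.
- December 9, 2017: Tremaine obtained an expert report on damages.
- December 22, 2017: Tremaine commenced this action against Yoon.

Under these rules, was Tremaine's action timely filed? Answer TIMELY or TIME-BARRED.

The claim accrued on May 27, 2016 — the later of the August 8, 2015 act and the May 27, 2016 discovery.
6 months from May 27, 2016 is November 27, 2016.
Because the pending related arbitration ran from November 9, 2016 to December 10, 2017, the deadline is extended by 396 days to December 28, 2017.
Nothing else in the chronology tolls or restarts the period.
The December 22, 2017 filing precedes the December 28, 2017 deadline; the claim is timely.

TIMELY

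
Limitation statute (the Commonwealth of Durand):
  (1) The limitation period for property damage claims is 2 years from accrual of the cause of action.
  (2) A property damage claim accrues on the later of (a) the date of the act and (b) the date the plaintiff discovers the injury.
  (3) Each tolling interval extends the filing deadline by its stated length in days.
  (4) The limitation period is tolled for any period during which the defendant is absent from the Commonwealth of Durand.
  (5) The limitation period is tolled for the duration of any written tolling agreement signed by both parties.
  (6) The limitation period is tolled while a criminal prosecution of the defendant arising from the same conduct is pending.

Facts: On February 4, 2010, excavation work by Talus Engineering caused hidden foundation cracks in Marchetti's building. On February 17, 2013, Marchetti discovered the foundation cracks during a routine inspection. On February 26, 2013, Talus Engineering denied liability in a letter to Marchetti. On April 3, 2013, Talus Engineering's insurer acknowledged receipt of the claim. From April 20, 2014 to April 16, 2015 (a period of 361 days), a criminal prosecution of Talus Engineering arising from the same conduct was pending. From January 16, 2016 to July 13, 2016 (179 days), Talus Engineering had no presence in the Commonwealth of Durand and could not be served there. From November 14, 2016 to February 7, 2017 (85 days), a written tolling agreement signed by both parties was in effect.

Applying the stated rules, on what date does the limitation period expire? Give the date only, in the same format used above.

The claim accrued on February 17, 2013 — the later of the February 4, 2010 act and the February 17, 2013 discovery.
2 years from February 17, 2013 is February 17, 2015.
The pending criminal prosecution from April 20, 2014 to April 16, 2015 tolled the period for 361 days, extending the deadline to February 13, 2016.
Because the defendant's absence from the jurisdiction ran from January 16, 2016 to July 13, 2016, the deadline is extended by 179 days to August 10, 2016.
The written tolling agreement starting November 14, 2016 came too late — the period had run on August 10, 2016 — and so does not extend the deadline.
The other events in the timeline have no effect on the limitation period under the stated rules.

August 10, 2016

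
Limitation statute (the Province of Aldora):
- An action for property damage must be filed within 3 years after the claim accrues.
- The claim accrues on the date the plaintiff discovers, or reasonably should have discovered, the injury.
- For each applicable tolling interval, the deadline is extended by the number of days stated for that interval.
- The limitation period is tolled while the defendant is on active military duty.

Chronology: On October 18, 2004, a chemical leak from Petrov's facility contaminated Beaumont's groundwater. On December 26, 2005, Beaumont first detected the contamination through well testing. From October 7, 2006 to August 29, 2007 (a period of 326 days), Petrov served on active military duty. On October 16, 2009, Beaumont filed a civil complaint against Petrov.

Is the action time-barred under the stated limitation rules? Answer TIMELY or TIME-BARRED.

The claim did not accrue until Beaumont discovered the injury on December 26, 2005; the October 18, 2004 act date does not start the clock under the stated rule.
3 years from December 26, 2005 is December 26, 2008.
The defendant's active military service from October 7, 2006 to August 29, 2007 tolled the period for 326 days, extending the deadline to November 17, 2009.
The October 16, 2009 filing precedes the November 17, 2009 deadline; the claim is timely.

TIMELY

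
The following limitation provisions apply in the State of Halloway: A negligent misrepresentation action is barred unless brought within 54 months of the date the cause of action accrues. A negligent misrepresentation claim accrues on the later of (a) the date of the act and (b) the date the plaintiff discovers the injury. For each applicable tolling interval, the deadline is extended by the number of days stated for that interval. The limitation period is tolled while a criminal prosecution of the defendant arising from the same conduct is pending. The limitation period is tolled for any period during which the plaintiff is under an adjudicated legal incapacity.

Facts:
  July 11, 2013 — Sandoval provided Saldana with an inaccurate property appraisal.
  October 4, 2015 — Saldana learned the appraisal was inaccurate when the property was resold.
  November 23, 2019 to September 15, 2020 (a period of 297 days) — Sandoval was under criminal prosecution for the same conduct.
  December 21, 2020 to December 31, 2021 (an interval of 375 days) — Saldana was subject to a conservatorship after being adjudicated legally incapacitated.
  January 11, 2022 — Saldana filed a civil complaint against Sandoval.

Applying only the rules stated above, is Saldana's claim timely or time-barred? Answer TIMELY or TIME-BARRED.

TIMELY

Taking the later of the act (July 11, 2013) and discovery (October 4, 2015), the claim accrued on October 4, 2015.
The untolled deadline — 54 months after October 4, 2015 — is April 4, 2020.
The pending criminal prosecution from November 23, 2019 to September 15, 2020 tolled the period for 297 days, extending the deadline to January 26, 2021.
Because the plaintiff's legal incapacity ran from December 21, 2020 to December 31, 2021, the deadline is extended by 375 days to February 5, 2022.
Filing on January 11, 2022 beat the February 5, 2022 deadline — the action is timely.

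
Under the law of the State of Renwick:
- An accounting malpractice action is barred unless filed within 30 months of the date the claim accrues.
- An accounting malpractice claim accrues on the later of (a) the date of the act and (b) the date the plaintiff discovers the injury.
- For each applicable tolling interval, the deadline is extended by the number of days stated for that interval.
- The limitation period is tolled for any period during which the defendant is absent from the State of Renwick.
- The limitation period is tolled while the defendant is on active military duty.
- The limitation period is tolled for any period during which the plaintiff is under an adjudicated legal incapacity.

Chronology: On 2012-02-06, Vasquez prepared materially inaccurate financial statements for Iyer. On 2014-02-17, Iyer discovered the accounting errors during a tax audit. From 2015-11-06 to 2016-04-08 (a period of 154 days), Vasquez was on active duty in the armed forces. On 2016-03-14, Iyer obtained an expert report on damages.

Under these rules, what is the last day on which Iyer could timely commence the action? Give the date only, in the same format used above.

Because discovery on 2014-02-17 post-dates the 2012-02-06 act, accrual under the later-of rule falls on 2014-02-17.
30 months from 2014-02-17 is 2016-08-17.
Because the defendant's active military service ran from 2015-11-06 to 2016-04-08, the deadline is extended by 154 days to 2017-01-18.
The other events in the timeline have no effect on the limitation period under the stated rules.

2017-01-18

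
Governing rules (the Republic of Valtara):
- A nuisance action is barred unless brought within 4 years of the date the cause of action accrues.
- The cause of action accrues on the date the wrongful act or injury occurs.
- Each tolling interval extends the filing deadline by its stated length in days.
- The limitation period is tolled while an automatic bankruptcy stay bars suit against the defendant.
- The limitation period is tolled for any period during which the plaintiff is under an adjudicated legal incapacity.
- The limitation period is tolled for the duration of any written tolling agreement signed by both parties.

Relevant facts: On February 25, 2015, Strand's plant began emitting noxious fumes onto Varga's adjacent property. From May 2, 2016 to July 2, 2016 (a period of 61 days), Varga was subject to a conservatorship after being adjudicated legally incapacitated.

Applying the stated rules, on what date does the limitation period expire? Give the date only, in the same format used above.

April 27, 2019

The claim accrued on February 25, 2015, when the wrongful act occurred.
The untolled deadline — 4 years after February 25, 2015 — is February 25, 2019.
Because the plaintiff's legal incapacity ran from May 2, 2016 to July 2, 2016, the deadline is extended by 61 days to April 27, 2019.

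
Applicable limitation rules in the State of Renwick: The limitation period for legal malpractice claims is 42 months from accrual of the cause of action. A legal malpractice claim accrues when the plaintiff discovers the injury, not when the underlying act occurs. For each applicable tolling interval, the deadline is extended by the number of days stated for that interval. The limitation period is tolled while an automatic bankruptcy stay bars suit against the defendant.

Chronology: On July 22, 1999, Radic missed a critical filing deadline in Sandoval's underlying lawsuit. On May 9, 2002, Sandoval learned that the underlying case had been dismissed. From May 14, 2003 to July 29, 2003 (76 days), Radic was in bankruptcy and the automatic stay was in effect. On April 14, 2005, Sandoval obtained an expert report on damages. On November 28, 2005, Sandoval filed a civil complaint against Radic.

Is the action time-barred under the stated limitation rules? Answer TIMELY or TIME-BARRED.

Under the discovery rule, the claim accrued on May 9, 2002, when Sandoval discovered the injury — not on the July 22, 1999 date of the underlying act.
42 months from May 9, 2002 is November 9, 2005.
Because the automatic bankruptcy stay ran from May 14, 2003 to July 29, 2003, the deadline is extended by 76 days to January 24, 2006.
None of the other events listed affects the running of the period under the stated rules.
Sandoval filed on November 28, 2005, before the January 24, 2006 deadline, so the action is timely.

TIMELY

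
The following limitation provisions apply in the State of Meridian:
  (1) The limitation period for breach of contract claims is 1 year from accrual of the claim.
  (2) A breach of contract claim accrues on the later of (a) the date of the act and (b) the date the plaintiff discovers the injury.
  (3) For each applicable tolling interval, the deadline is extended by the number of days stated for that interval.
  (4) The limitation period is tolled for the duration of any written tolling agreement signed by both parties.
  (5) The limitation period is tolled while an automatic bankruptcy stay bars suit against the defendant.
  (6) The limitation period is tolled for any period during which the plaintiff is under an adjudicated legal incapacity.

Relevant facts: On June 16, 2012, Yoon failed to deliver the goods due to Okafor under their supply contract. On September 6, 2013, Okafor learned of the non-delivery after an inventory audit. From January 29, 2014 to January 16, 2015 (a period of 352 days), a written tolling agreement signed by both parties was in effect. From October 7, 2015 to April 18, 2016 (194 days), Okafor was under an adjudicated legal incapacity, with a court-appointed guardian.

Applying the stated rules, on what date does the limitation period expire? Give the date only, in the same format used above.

August 24, 2015

The claim accrued on September 6, 2013 — the later of the June 16, 2012 act and the September 6, 2013 discovery.
1 year from September 6, 2013 is September 6, 2014.
The written tolling agreement from January 29, 2014 to January 16, 2015 tolled the period for 352 days, extending the deadline to August 24, 2015.
By the time the plaintiff's legal incapacity began on October 7, 2015, the limitation period had already expired on August 24, 2015; that interval cannot revive it.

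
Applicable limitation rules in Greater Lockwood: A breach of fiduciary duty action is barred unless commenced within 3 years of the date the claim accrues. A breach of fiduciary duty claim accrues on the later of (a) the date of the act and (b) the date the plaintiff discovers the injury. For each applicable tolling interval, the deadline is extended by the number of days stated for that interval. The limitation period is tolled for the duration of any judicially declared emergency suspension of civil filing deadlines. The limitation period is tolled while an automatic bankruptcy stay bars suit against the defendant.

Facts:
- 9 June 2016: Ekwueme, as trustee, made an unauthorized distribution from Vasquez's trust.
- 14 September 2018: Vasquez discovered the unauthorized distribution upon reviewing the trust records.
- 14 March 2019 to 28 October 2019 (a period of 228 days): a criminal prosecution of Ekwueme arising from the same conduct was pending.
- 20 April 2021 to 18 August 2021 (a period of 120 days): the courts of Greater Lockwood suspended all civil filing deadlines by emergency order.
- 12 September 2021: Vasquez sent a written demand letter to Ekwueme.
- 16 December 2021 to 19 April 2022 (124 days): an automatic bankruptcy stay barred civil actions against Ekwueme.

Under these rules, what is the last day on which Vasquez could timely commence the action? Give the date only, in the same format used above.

16 May 2022

Because discovery on 14 September 2018 post-dates the 9 June 2016 act, accrual under the later-of rule falls on 14 September 2018.
The untolled deadline — 3 years after 14 September 2018 — is 14 September 2021.
The period was tolled for 120 days by the emergency suspension of filing deadlines (20 April 2021 to 18 August 2021), pushing the deadline to 12 January 2022.
The automatic bankruptcy stay from 16 December 2021 to 19 April 2022 tolled the period for 124 days, extending the deadline to 16 May 2022.
No stated provision tolls the period for a criminal prosecution, so the interval from 14 March 2019 to 28 October 2019 has no effect on the deadline.
The other events in the timeline have no effect on the limitation period under the stated rules.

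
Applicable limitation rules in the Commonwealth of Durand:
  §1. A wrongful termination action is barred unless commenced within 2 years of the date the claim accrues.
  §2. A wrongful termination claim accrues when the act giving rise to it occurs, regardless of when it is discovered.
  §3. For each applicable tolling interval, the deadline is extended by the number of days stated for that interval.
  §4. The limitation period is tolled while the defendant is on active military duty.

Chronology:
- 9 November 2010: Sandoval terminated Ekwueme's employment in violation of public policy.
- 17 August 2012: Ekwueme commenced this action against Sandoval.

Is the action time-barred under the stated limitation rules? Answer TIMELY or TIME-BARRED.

The claim accrued on 9 November 2010, when the wrongful act occurred.
Adding the 2 years base period to 9 November 2010 gives a deadline of 9 November 2012, before any tolling.
Filing on 17 August 2012 beat the 9 November 2012 deadline — the action is timely.

TIMELY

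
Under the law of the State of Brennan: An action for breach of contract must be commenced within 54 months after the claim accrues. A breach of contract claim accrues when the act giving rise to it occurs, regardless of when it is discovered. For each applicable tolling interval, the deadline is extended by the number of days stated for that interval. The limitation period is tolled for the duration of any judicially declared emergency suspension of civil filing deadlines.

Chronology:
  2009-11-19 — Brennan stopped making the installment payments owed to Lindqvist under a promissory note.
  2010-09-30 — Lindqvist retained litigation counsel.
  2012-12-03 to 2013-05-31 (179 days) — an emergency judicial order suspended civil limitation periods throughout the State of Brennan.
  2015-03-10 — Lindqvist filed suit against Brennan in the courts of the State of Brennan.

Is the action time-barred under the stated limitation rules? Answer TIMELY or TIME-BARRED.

TIME-BARRED

The limitation period began to run on 2009-11-19.
Adding the 54 months base period to 2009-11-19 gives a deadline of 2014-05-19, before any tolling.
The period was tolled for 179 days by the emergency suspension of filing deadlines (2012-12-03 to 2013-05-31), pushing the deadline to 2014-11-14.
Nothing else in the chronology tolls or restarts the period.
The 2015-03-10 filing falls after the 2014-11-14 deadline; the claim is time-barred.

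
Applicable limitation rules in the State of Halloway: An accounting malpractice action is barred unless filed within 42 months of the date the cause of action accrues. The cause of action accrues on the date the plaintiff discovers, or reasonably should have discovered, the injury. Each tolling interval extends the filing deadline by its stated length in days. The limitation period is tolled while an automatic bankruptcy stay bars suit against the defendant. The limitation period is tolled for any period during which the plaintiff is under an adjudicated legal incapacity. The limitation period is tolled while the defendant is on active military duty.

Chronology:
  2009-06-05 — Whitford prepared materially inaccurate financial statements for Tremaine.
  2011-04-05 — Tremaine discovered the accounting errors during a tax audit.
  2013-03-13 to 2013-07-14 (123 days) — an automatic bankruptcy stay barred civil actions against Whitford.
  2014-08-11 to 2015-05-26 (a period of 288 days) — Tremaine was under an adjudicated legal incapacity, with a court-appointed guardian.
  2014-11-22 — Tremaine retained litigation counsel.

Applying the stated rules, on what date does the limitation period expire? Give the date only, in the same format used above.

The claim did not accrue until Tremaine discovered the injury on 2011-04-05; the 2009-06-05 act date does not start the clock under the stated rule.
The untolled deadline — 42 months after 2011-04-05 — is 2014-10-05.
The automatic bankruptcy stay from 2013-03-13 to 2013-07-14 tolled the period for 123 days, extending the deadline to 2015-02-05.
The plaintiff's legal incapacity from 2014-08-11 to 2015-05-26 tolled the period for 288 days, extending the deadline to 2015-11-20.
The other events in the timeline have no effect on the limitation period under the stated rules.

2015-11-20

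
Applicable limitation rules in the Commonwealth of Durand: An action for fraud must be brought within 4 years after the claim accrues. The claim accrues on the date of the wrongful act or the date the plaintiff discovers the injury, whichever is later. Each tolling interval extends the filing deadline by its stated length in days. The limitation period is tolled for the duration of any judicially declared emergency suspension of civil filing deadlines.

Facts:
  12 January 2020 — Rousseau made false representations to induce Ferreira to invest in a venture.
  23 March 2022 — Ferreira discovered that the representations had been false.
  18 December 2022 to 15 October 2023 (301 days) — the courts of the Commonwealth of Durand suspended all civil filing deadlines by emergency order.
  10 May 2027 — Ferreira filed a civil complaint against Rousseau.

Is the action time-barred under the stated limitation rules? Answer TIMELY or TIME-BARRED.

TIME-BARRED

Taking the later of the act (12 January 2020) and discovery (23 March 2022), the claim accrued on 23 March 2022.
4 years from 23 March 2022 is 23 March 2026.
Because the emergency suspension of filing deadlines ran from 18 December 2022 to 15 October 2023, the deadline is extended by 301 days to 18 January 2027.
Ferreira filed on 10 May 2027, after the 18 January 2027 deadline, so the action is time-barred.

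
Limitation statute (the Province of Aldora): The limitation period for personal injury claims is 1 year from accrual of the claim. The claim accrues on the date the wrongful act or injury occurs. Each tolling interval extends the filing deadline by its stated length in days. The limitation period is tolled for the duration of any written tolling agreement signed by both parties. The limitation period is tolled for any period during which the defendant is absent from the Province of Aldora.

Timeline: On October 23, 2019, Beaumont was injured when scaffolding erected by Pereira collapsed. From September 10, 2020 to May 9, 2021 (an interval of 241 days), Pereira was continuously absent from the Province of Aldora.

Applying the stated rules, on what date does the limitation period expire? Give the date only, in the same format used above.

June 21, 2021

The claim accrued on October 23, 2019, when the wrongful act occurred.
Adding the 1 year base period to October 23, 2019 gives a deadline of October 23, 2020, before any tolling.
The period was tolled for 241 days by the defendant's absence from the jurisdiction (September 10, 2020 to May 9, 2021), pushing the deadline to June 21, 2021.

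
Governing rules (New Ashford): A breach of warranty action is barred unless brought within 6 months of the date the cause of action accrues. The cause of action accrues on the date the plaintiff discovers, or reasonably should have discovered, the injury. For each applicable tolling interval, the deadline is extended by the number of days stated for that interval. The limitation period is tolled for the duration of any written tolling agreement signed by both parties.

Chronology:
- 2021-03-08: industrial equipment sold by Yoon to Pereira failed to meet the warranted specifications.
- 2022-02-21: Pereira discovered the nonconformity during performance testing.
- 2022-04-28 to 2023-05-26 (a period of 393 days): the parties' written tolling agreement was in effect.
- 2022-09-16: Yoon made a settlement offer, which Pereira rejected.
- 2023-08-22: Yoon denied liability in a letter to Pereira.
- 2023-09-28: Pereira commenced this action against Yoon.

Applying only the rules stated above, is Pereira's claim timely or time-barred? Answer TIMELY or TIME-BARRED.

TIME-BARRED

Accrual is tied to discovery, so the period began on 2022-02-21 rather than on 2021-03-08 when the act occurred.
Adding the 6 months base period to 2022-02-21 gives a deadline of 2022-08-21, before any tolling.
Because the written tolling agreement ran from 2022-04-28 to 2023-05-26, the deadline is extended by 393 days to 2023-09-18.
Nothing else in the chronology tolls or restarts the period.
The 2023-09-28 filing falls after the 2023-09-18 deadline; the claim is time-barred.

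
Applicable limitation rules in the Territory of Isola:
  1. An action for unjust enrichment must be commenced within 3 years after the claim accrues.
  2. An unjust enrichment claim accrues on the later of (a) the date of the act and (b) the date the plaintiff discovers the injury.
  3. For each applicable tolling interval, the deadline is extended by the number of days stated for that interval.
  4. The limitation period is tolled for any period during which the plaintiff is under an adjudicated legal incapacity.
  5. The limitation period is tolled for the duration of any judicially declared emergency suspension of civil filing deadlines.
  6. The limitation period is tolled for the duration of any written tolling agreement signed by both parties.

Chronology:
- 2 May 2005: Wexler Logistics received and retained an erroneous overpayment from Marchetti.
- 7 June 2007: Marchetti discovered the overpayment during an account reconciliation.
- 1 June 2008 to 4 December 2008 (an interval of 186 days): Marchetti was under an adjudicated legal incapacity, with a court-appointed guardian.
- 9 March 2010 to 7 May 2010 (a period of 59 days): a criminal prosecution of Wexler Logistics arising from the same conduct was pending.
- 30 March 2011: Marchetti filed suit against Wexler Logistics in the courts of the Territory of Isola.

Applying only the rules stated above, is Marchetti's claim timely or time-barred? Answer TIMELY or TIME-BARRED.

TIME-BARRED

Taking the later of the act (2 May 2005) and discovery (7 June 2007), the claim accrued on 7 June 2007.
3 years from 7 June 2007 is 7 June 2010.
The period was tolled for 186 days by the plaintiff's legal incapacity (1 June 2008 to 4 December 2008), pushing the deadline to 10 December 2010.
No stated provision tolls the period for a criminal prosecution, so the interval from 9 March 2010 to 7 May 2010 has no effect on the deadline.
The 30 March 2011 filing falls after the 10 December 2010 deadline; the claim is time-barred.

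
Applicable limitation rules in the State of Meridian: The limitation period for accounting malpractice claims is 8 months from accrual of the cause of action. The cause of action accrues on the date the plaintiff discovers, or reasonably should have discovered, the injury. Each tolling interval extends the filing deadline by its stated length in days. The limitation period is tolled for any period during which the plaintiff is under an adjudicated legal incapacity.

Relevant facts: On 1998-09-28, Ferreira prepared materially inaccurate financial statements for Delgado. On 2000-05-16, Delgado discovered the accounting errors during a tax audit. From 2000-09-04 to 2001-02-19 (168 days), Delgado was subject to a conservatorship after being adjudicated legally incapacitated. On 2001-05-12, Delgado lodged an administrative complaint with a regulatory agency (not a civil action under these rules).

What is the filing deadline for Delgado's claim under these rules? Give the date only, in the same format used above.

2001-07-03

The claim did not accrue until Delgado discovered the injury on 2000-05-16; the 1998-09-28 act date does not start the clock under the stated rule.
8 months from 2000-05-16 is 2001-01-16.
The period was tolled for 168 days by the plaintiff's legal incapacity (2000-09-04 to 2001-02-19), pushing the deadline to 2001-07-03.
The other events in the timeline have no effect on the limitation period under the stated rules.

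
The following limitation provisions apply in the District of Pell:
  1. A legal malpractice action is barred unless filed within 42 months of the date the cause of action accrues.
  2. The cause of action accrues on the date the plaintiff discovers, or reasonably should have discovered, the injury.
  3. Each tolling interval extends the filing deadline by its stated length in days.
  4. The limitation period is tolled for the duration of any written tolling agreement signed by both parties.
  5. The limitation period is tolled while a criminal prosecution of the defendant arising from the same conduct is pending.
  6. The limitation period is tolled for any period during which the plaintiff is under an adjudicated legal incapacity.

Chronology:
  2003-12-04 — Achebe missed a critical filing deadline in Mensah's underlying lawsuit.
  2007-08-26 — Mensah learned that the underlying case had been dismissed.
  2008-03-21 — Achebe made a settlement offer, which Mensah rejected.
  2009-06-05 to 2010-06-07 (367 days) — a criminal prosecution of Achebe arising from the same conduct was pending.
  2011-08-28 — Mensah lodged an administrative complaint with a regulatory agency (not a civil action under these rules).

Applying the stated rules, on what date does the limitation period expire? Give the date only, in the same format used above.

2012-02-28

Accrual is tied to discovery, so the period began on 2007-08-26 rather than on 2003-12-04 when the act occurred.
Adding the 42 months base period to 2007-08-26 gives a deadline of 2011-02-26, before any tolling.
Because the pending criminal prosecution ran from 2009-06-05 to 2010-06-07, the deadline is extended by 367 days to 2012-02-28.
Nothing else in the chronology tolls or restarts the period.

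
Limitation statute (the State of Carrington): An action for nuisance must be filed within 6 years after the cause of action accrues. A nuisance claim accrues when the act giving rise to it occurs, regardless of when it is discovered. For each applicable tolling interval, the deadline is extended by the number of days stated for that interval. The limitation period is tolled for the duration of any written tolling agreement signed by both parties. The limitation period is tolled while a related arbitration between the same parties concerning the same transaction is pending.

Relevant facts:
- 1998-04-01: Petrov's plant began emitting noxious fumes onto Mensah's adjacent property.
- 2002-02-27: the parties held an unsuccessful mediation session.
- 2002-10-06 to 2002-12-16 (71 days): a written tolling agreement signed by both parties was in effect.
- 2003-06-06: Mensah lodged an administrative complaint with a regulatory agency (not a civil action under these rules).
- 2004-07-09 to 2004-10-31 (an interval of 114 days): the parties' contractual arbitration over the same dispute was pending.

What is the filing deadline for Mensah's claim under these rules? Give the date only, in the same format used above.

2004-06-11

The limitation period began to run on 1998-04-01.
Adding the 6 years base period to 1998-04-01 gives a deadline of 2004-04-01, before any tolling.
Because the written tolling agreement ran from 2002-10-06 to 2002-12-16, the deadline is extended by 71 days to 2004-06-11.
The pending related arbitration starting 2004-07-09 came too late — the period had run on 2004-06-11 — and so does not extend the deadline.
The other events in the timeline have no effect on the limitation period under the stated rules.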